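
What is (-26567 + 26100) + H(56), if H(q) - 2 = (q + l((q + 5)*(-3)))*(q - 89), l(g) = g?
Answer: 3726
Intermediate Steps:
H(q) = 2 + (-89 + q)*(-15 - 2*q) (H(q) = 2 + (q + (q + 5)*(-3))*(q - 89) = 2 + (q + (5 + q)*(-3))*(-89 + q) = 2 + (q + (-15 - 3*q))*(-89 + q) = 2 + (-15 - 2*q)*(-89 + q) = 2 + (-89 + q)*(-15 - 2*q))
(-26567 + 26100) + H(56) = (-26567 + 26100) + (1337 - 2*56² + 163*56) = -467 + (1337 - 2*3136 + 9128) = -467 + (1337 - 6272 + 9128) = -467 + 4193 = 3726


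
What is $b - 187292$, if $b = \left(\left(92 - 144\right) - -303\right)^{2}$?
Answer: $-124291$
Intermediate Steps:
$b = 63001$ ($b = \left(\left(92 - 144\right) + 303\right)^{2} = \left(-52 + 303\right)^{2} = 251^{2} = 63001$)
$b - 187292 = 63001 - 187292 = -124291$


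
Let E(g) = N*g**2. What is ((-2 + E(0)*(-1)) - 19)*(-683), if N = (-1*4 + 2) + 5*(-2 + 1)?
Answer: 14343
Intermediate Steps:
N = -7 (N = (-4 + 2) + 5*(-1) = -2 - 5 = -7)
E(g) = -7*g**2
((-2 + E(0)*(-1)) - 19)*(-683) = ((-2 - 7*0**2*(-1)) - 19)*(-683) = ((-2 - 7*0*(-1)) - 19)*(-683) = ((-2 + 0*(-1)) - 19)*(-683) = ((-2 + 0) - 19)*(-683) = (-2 - 19)*(-683) = -21*(-683) = 14343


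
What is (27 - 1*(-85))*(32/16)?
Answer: 224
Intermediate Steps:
(27 - 1*(-85))*(32/16) = (27 + 85)*(32*(1/16)) = 112*2 = 224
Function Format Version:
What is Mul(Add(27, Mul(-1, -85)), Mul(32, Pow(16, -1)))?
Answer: 224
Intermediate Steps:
Mul(Add(27, Mul(-1, -85)), Mul(32, Pow(16, -1))) = Mul(Add(27, 85), Mul(32, Rational(1, 16))) = Mul(112, 2) = 224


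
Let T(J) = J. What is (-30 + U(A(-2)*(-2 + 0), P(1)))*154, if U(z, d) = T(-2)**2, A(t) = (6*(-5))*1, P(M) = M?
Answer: -4004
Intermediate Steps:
A(t) = -30 (A(t) = -30*1 = -30)
U(z, d) = 4 (U(z, d) = (-2)**2 = 4)
(-30 + U(A(-2)*(-2 + 0), P(1)))*154 = (-30 + 4)*154 = -26*154 = -4004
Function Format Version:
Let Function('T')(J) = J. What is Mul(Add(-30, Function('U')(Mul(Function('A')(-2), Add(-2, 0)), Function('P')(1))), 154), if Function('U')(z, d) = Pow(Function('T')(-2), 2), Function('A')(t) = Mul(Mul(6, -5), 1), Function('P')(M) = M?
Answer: -4004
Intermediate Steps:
Function('A')(t) = -30 (Function('A')(t) = Mul(-30, 1) = -30)
Function('U')(z, d) = 4 (Function('U')(z, d) = Pow(-2, 2) = 4)
Mul(Add(-30, Function('U')(Mul(Function('A')(-2), Add(-2, 0)), Function('P')(1))), 154) = Mul(Add(-30, 4), 154) = Mul(-26, 154) = -4004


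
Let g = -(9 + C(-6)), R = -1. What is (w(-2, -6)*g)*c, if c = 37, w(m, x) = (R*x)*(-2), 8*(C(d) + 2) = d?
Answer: 2775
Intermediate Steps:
C(d) = -2 + d/8
w(m, x) = 2*x (w(m, x) = -x*(-2) = 2*x)
g = -25/4 (g = -(9 + (-2 + (⅛)*(-6))) = -(9 + (-2 - ¾)) = -(9 - 11/4) = -1*25/4 = -25/4 ≈ -6.2500)
(w(-2, -6)*g)*c = ((2*(-6))*(-25/4))*37 = -12*(-25/4)*37 = 75*37 = 2775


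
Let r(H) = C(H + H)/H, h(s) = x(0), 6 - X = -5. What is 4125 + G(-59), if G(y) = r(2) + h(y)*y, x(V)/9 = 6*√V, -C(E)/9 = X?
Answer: 8151/2 ≈ 4075.5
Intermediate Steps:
X = 11 (X = 6 - 1*(-5) = 6 + 5 = 11)
C(E) = -99 (C(E) = -9*11 = -99)
x(V) = 54*√V (x(V) = 9*(6*√V) = 54*√V)
h(s) = 0 (h(s) = 54*√0 = 54*0 = 0)
r(H) = -99/H
G(y) = -99/2 (G(y) = -99/2 + 0*y = -99*½ + 0 = -99/2 + 0 = -99/2)
4125 + G(-59) = 4125 - 99/2 = 8151/2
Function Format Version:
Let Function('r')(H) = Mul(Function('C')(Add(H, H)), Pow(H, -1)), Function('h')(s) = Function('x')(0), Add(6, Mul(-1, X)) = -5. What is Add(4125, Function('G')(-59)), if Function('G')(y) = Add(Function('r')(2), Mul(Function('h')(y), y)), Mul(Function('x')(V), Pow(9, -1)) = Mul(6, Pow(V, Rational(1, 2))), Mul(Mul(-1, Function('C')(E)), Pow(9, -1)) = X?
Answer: Rational(8151, 2) ≈ 4075.5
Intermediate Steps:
X = 11 (X = Add(6, Mul(-1, -5)) = Add(6, 5) = 11)
Function('C')(E) = -99 (Function('C')(E) = Mul(-9, 11) = -99)
Function('x')(V) = Mul(54, Pow(V, Rational(1, 2))) (Function('x')(V) = Mul(9, Mul(6, Pow(V, Rational(1, 2)))) = Mul(54, Pow(V, Rational(1, 2))))
Function('h')(s) = 0 (Function('h')(s) = Mul(54, Pow(0, Rational(1, 2))) = Mul(54, 0) = 0)
Function('r')(H) = Mul(-99, Pow(H, -1))
Function('G')(y) = Rational(-99, 2) (Function('G')(y) = Add(Mul(-99, Pow(2, -1)), Mul(0, y)) = Add(Mul(-99, Rational(1, 2)), 0) = Add(Rational(-99, 2), 0) = Rational(-99, 2))
Add(4125, Function('G')(-59)) = Add(4125, Rational(-99, 2)) = Rational(8151, 2)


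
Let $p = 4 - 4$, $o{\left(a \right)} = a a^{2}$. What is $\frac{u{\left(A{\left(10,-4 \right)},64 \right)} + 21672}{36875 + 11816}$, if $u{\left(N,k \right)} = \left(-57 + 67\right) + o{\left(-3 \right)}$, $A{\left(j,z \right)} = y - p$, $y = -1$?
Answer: $\frac{21655}{48691} \approx 0.44474$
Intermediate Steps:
$o{\left(a \right)} = a^{3}$
$p = 0$ ($p = 4 - 4 = 0$)
$A{\left(j,z \right)} = -1$ ($A{\left(j,z \right)} = -1 - 0 = -1 + 0 = -1$)
$u{\left(N,k \right)} = -17$ ($u{\left(N,k \right)} = \left(-57 + 67\right) + \left(-3\right)^{3} = 10 - 27 = -17$)
$\frac{u{\left(A{\left(10,-4 \right)},64 \right)} + 21672}{36875 + 11816} = \frac{-17 + 21672}{36875 + 11816} = \frac{21655}{48691}$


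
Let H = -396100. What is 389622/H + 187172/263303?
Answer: -14224906133/52147159150 ≈ -0.27278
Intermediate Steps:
389622/H + 187172/263303 = 389622/(-396100) + 187172/263303 = 389622*(-1/396100) + 187172*(1/263303) = -194811/198050 + 187172/263303 = -14224906133/52147159150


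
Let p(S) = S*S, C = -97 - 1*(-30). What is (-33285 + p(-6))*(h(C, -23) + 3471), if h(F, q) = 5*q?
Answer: -111583644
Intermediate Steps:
C = -67 (C = -97 + 30 = -67)
p(S) = S**2
(-33285 + p(-6))*(h(C, -23) + 3471) = (-33285 + (-6)**2)*(5*(-23) + 3471) = (-33285 + 36)*(-115 + 3471) = -33249*3356 = -111583644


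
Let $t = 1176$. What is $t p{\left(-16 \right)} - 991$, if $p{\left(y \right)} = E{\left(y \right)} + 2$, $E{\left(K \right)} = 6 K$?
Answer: $-111535$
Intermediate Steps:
$p{\left(y \right)} = 2 + 6 y$ ($p{\left(y \right)} = 6 y + 2 = 2 + 6 y$)
$t p{\left(-16 \right)} - 991 = 1176 \left(2 + 6 \left(-16\right)\right) - 991 = 1176 \left(2 - 96\right) - 991 = 1176 \left(-94\right) - 991 = -110544 - 991 = -111535$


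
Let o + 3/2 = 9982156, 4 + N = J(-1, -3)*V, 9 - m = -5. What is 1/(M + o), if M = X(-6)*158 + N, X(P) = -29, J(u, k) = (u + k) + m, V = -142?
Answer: 2/19952297 ≈ 1.0024e-7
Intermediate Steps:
m = 14 (m = 9 - 1*(-5) = 9 + 5 = 14)
J(u, k) = 14 + k + u (J(u, k) = (u + k) + 14 = (k + u) + 14 = 14 + k + u)
N = -1424 (N = -4 + (14 - 3 - 1)*(-142) = -4 + 10*(-142) = -4 - 1420 = -1424)
o = 19964309/2 (o = -3/2 + 9982156 = 19964309/2 ≈ 9.9822e+6)
M = -6006 (M = -29*158 - 1424 = -4582 - 1424 = -6006)
1/(M + o) = 1/(-6006 + 19964309/2) = 1/(19952297/2) = 2/19952297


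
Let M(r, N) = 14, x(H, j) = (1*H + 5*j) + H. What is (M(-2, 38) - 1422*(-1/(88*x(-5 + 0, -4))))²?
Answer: 35081929/193600 ≈ 181.21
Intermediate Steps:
x(H, j) = 2*H + 5*j (x(H, j) = (H + 5*j) + H = 2*H + 5*j)
(M(-2, 38) - 1422*(-1/(88*x(-5 + 0, -4))))² = (14 - 1422*(-1/(88*(2*(-5 + 0) + 5*(-4)))))² = (14 - 1422*(-1/(88*(2*(-5) - 20))))² = (14 - 1422*(-1/(88*(-10 - 20))))² = (14 - 1422/(-30*(-11)*8))² = (14 - 1422/(330*8))² = (14 - 1422/2640)² = (14 - 1422*1/2640)² = (14 - 237/440)² = (5923/440)² = 35081929/193600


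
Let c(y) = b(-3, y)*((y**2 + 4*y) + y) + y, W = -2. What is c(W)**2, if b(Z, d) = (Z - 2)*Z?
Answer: 8464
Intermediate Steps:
b(Z, d) = Z*(-2 + Z) (b(Z, d) = (-2 + Z)*Z = Z*(-2 + Z))
c(y) = 15*y**2 + 76*y (c(y) = (-3*(-2 - 3))*((y**2 + 4*y) + y) + y = (-3*(-5))*(y**2 + 5*y) + y = 15*(y**2 + 5*y) + y = (15*y**2 + 75*y) + y = 15*y**2 + 76*y)
c(W)**2 = (-2*(76 + 15*(-2)))**2 = (-2*(76 - 30))**2 = (-2*46)**2 = (-92)**2 = 8464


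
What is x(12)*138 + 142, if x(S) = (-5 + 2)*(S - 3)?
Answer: -3584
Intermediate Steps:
x(S) = 9 - 3*S (x(S) = -3*(-3 + S) = 9 - 3*S)
x(12)*138 + 142 = (9 - 3*12)*138 + 142 = (9 - 36)*138 + 142 = -27*138 + 142 = -3726 + 142 = -3584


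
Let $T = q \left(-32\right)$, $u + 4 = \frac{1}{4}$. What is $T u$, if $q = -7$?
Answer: $-840$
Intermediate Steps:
$u = - \frac{15}{4}$ ($u = -4 + \frac{1}{4} = - \frac{15}{4} \approx -3.75$)
$T = 224$ ($T = \left(-7\right) \left(-32\right) = 224$)
$T u = 224 \left(- \frac{15}{4}\right) = -840$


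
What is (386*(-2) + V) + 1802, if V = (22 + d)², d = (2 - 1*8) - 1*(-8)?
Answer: 1606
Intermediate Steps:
d = 2 (d = (2 - 8) + 8 = -6 + 8 = 2)
V = 576 (V = (22 + 2)² = 24² = 576)
(386*(-2) + V) + 1802 = (386*(-2) + 576) + 1802 = (-772 + 576) + 1802 = -196 + 1802 = 1606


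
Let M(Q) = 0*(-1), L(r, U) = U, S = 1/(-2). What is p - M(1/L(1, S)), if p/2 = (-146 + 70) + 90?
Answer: 28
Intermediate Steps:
S = -½ ≈ -0.50000
p = 28 (p = 2*((-146 + 70) + 90) = 2*(-76 + 90) = 2*14 = 28)
M(Q) = 0
p - M(1/L(1, S)) = 28 - 1*0 = 28 + 0 = 28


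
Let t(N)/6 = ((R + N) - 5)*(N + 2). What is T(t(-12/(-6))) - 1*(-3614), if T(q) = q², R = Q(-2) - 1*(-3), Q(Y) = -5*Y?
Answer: 61214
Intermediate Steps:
R = 13 (R = -5*(-2) - 1*(-3) = 10 + 3 = 13)
t(N) = 6*(2 + N)*(8 + N) (t(N) = 6*(((13 + N) - 5)*(N + 2)) = 6*((8 + N)*(2 + N)) = 6*((2 + N)*(8 + N)) = 6*(2 + N)*(8 + N))
T(t(-12/(-6))) - 1*(-3614) = (96 + 6*(-12/(-6))² + 60*(-12/(-6)))² - 1*(-3614) = (96 + 6*(-12*(-⅙))² + 60*(-12*(-⅙)))² + 3614 = (96 + 6*2² + 60*2)² + 3614 = (96 + 6*4 + 120)² + 3614 = (96 + 24 + 120)² + 3614 = 240² + 3614 = 57600 + 3614 = 61214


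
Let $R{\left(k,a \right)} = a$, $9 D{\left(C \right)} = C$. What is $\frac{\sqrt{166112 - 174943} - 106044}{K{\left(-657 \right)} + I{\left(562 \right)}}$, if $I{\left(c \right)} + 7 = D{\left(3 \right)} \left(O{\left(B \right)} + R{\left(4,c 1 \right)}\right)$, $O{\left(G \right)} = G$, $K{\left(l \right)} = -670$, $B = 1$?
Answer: $\frac{79533}{367} - \frac{3 i \sqrt{8831}}{1468} \approx 216.71 - 0.19204 i$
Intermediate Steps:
$D{\left(C \right)} = \frac{C}{9}$
$I{\left(c \right)} = - \frac{20}{3} + \frac{c}{3}$ ($I{\left(c \right)} = -7 + \frac{1}{9} \cdot 3 \left(1 + c 1\right) = -7 + \frac{1 + c}{3} = -7 + \left(\frac{1}{3} + \frac{c}{3}\right) = - \frac{20}{3} + \frac{c}{3}$)
$\frac{\sqrt{166112 - 174943} - 106044}{K{\left(-657 \right)} + I{\left(562 \right)}} = \frac{\sqrt{166112 - 174943} - 106044}{-670 + \left(- \frac{20}{3} + \frac{1}{3} \cdot 562\right)} = \frac{\sqrt{-8831} - 106044}{-670 + \left(- \frac{20}{3} + \frac{562}{3}\right)} = \frac{i \sqrt{8831} - 106044}{-670 + \frac{542}{3}} = \frac{-106044 + i \sqrt{8831}}{- \frac{1468}{3}} = \left(-106044 + i \sqrt{8831}\right) \left(- \frac{3}{1468}\right) = \frac{79533}{367} - \frac{3 i \sqrt{8831}}{1468}$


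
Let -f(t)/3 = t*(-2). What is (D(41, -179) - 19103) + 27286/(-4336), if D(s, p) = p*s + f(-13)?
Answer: -57509003/2168 ≈ -26526.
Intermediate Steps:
f(t) = 6*t (f(t) = -3*t*(-2) = -(-6)*t = 6*t)
D(s, p) = -78 + p*s (D(s, p) = p*s + 6*(-13) = p*s - 78 = -78 + p*s)
(D(41, -179) - 19103) + 27286/(-4336) = ((-78 - 179*41) - 19103) + 27286/(-4336) = ((-78 - 7339) - 19103) + 27286*(-1/4336) = (-7417 - 19103) - 13643/2168 = -26520 - 13643/2168 = -57509003/2168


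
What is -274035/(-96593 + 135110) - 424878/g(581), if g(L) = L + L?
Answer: -2780575766/7459459 ≈ -372.76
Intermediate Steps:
g(L) = 2*L
-274035/(-96593 + 135110) - 424878/g(581) = -274035/(-96593 + 135110) - 424878/(2*581) = -274035/38517 - 424878/1162 = -274035*1/38517 - 424878*1/1162 = -91345/12839 - 212439/581 = -2780575766/7459459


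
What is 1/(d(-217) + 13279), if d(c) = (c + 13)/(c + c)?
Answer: 217/2881645 ≈ 7.5304e-5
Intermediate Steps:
d(c) = (13 + c)/(2*c) (d(c) = (13 + c)/((2*c)) = (13 + c)*(1/(2*c)) = (13 + c)/(2*c))
1/(d(-217) + 13279) = 1/((½)*(13 - 217)/(-217) + 13279) = 1/((½)*(-1/217)*(-204) + 13279) = 1/(102/217 + 13279) = 1/(2881645/217) = 217/2881645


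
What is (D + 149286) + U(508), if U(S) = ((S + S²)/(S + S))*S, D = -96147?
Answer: 182425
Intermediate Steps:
U(S) = S/2 + S²/2 (U(S) = ((S + S²)/((2*S)))*S = ((S + S²)*(1/(2*S)))*S = ((S + S²)/(2*S))*S = S/2 + S²/2)
(D + 149286) + U(508) = (-96147 + 149286) + (½)*508*(1 + 508) = 53139 + (½)*508*509 = 53139 + 129286 = 182425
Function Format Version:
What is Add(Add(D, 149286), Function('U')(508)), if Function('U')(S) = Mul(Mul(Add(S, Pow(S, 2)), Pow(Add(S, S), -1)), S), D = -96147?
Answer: 182425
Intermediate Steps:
Function('U')(S) = Add(Mul(Rational(1, 2), S), Mul(Rational(1, 2), Pow(S, 2))) (Function('U')(S) = Mul(Mul(Add(S, Pow(S, 2)), Pow(Mul(2, S), -1)), S) = Mul(Mul(Add(S, Pow(S, 2)), Mul(Rational(1, 2), Pow(S, -1))), S) = Mul(Mul(Rational(1, 2), Pow(S, -1), Add(S, Pow(S, 2))), S) = Add(Mul(Rational(1, 2), S), Mul(Rational(1, 2), Pow(S, 2))))
Add(Add(D, 149286), Function('U')(508)) = Add(Add(-96147, 149286), Mul(Rational(1, 2), 508, Add(1, 508))) = Add(53139, Mul(Rational(1, 2), 508, 509)) = Add(53139, 129286) = 182425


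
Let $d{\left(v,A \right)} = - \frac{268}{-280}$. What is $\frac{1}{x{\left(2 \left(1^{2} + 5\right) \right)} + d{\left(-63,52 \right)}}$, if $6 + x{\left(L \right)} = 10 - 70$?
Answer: $- \frac{70}{4553} \approx -0.015374$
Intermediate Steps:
$d{\left(v,A \right)} = \frac{67}{70}$ ($d{\left(v,A \right)} = \left(-268\right) \left(- \frac{1}{280}\right) = \frac{67}{70}$)
$x{\left(L \right)} = -66$ ($x{\left(L \right)} = -6 + \left(10 - 70\right) = -6 - 60 = -66$)
$\frac{1}{x{\left(2 \left(1^{2} + 5\right) \right)} + d{\left(-63,52 \right)}} = \frac{1}{-66 + \frac{67}{70}} = \frac{1}{- \frac{4553}{70}} = - \frac{70}{4553}$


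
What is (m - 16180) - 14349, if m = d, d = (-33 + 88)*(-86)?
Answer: -35259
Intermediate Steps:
d = -4730 (d = 55*(-86) = -4730)
m = -4730
(m - 16180) - 14349 = (-4730 - 16180) - 14349 = -20910 - 14349 = -35259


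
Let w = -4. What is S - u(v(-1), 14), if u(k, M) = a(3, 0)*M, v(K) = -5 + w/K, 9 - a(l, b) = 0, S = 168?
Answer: 42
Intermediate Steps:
a(l, b) = 9 (a(l, b) = 9 - 1*0 = 9 + 0 = 9)
v(K) = -5 - 4/K
u(k, M) = 9*M
S - u(v(-1), 14) = 168 - 9*14 = 168 - 1*126 = 168 - 126 = 42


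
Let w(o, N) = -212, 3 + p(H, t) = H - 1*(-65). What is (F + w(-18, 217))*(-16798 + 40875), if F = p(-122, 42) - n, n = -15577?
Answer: 368498485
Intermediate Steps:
p(H, t) = 62 + H (p(H, t) = -3 + (H - 1*(-65)) = -3 + (H + 65) = -3 + (65 + H) = 62 + H)
F = 15517 (F = (62 - 122) - 1*(-15577) = -60 + 15577 = 15517)
(F + w(-18, 217))*(-16798 + 40875) = (15517 - 212)*(-16798 + 40875) = 15305*24077 = 368498485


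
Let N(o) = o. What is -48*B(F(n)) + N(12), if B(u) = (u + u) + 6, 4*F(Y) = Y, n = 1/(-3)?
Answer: -268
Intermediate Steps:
n = -⅓ ≈ -0.33333
F(Y) = Y/4
B(u) = 6 + 2*u (B(u) = 2*u + 6 = 6 + 2*u)
-48*B(F(n)) + N(12) = -48*(6 + 2*((¼)*(-⅓))) + 12 = -48*(6 + 2*(-1/12)) + 12 = -48*(6 - ⅙) + 12 = -48*35/6 + 12 = -280 + 12 = -268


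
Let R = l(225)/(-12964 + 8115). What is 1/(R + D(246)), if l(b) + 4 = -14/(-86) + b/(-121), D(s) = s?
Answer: 1940719/477419154 ≈ 0.0040650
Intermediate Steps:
l(b) = -165/43 - b/121 (l(b) = -4 + (-14/(-86) + b/(-121)) = -4 + (-14*(-1/86) + b*(-1/121)) = -4 + (7/43 - b/121) = -165/43 - b/121)
R = 2280/1940719 (R = (-165/43 - 1/121*225)/(-12964 + 8115) = (-165/43 - 225/121)/(-4849) = -29640/5203*(-1/4849) = 2280/1940719 ≈ 0.0011748)
1/(R + D(246)) = 1/(2280/1940719 + 246) = 1/(477419154/1940719) = 1940719/477419154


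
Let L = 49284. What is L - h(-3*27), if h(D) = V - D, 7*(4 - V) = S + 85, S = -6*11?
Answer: 344412/7 ≈ 49202.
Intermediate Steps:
S = -66
V = 9/7 (V = 4 - (-66 + 85)/7 = 4 - ⅐*19 = 4 - 19/7 = 9/7 ≈ 1.2857)
h(D) = 9/7 - D
L - h(-3*27) = 49284 - (9/7 - (-3)*27) = 49284 - (9/7 - 1*(-81)) = 49284 - (9/7 + 81) = 49284 - 1*576/7 = 49284 - 576/7 = 344412/7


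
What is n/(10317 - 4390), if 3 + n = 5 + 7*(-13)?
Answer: -89/5927 ≈ -0.015016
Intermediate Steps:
n = -89 (n = -3 + (5 + 7*(-13)) = -3 + (5 - 91) = -3 - 86 = -89)
n/(10317 - 4390) = -89/(10317 - 4390) = -89/5927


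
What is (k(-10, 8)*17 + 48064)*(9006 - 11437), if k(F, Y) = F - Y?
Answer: -116099698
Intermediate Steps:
(k(-10, 8)*17 + 48064)*(9006 - 11437) = ((-10 - 1*8)*17 + 48064)*(9006 - 11437) = ((-10 - 8)*17 + 48064)*(-2431) = (-18*17 + 48064)*(-2431) = (-306 + 48064)*(-2431) = 47758*(-2431) = -116099698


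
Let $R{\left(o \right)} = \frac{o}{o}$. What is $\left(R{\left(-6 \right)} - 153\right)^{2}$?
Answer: $23104$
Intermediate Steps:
$R{\left(o \right)} = 1$
$\left(R{\left(-6 \right)} - 153\right)^{2} = \left(1 - 153\right)^{2} = \left(-152\right)^{2} = 23104$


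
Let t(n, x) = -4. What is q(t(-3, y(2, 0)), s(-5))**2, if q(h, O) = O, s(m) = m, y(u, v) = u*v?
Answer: 25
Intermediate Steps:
q(t(-3, y(2, 0)), s(-5))**2 = (-5)**2 = 25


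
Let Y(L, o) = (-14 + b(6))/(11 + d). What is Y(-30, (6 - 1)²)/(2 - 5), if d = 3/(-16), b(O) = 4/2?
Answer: 64/173 ≈ 0.36994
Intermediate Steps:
b(O) = 2 (b(O) = 4*(½) = 2)
d = -3/16 (d = 3*(-1/16) = -3/16 ≈ -0.18750)
Y(L, o) = -192/173 (Y(L, o) = (-14 + 2)/(11 - 3/16) = -12/173/16 = -12*16/173 = -192/173)
Y(-30, (6 - 1)²)/(2 - 5) = -192/(173*(2 - 5)) = -192/173/(-3) = -192/173*(-⅓) = 64/173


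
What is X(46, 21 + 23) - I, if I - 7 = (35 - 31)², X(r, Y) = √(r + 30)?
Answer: -23 + 2*√19 ≈ -14.282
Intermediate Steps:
X(r, Y) = √(30 + r)
I = 23 (I = 7 + (35 - 31)² = 7 + 4² = 7 + 16 = 23)
X(46, 21 + 23) - I = √(30 + 46) - 1*23 = √76 - 23 = 2*√19 - 23 = -23 + 2*√19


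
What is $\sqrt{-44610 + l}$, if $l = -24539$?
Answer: $i \sqrt{69149} \approx 262.96 i$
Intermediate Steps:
$\sqrt{-44610 + l} = \sqrt{-44610 - 24539} = \sqrt{-69149} = i \sqrt{69149}$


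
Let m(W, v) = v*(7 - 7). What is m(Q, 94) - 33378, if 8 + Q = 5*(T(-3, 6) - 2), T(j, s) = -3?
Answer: -33378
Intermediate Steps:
Q = -33 (Q = -8 + 5*(-3 - 2) = -8 + 5*(-5) = -8 - 25 = -33)
m(W, v) = 0 (m(W, v) = v*0 = 0)
m(Q, 94) - 33378 = 0 - 33378 = -33378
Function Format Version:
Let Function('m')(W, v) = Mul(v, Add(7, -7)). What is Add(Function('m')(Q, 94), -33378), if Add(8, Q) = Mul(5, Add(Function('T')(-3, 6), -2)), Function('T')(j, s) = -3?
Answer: -33378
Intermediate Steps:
Q = -33 (Q = Add(-8, Mul(5, Add(-3, -2))) = Add(-8, Mul(5, -5)) = Add(-8, -25) = -33)
Function('m')(W, v) = 0 (Function('m')(W, v) = Mul(v, 0) = 0)
Add(Function('m')(Q, 94), -33378) = Add(0, -33378) = -33378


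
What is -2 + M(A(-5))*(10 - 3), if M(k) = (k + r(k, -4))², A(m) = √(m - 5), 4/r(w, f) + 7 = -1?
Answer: -281/4 - 7*I*√10 ≈ -70.25 - 22.136*I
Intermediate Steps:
r(w, f) = -½ (r(w, f) = 4/(-7 - 1) = 4/(-8) = 4*(-⅛) = -½)
A(m) = √(-5 + m)
M(k) = (-½ + k)² (M(k) = (k - ½)² = (-½ + k)²)
-2 + M(A(-5))*(10 - 3) = -2 + ((-1 + 2*√(-5 - 5))²/4)*(10 - 3) = -2 + ((-1 + 2*√(-10))²/4)*7 = -2 + ((-1 + 2*(I*√10))²/4)*7 = -2 + ((-1 + 2*I*√10)²/4)*7 = -2 + 7*(-1 + 2*I*√10)²/4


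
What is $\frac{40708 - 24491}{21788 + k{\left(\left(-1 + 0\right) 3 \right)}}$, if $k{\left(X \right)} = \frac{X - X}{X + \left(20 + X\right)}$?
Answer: $\frac{16217}{21788} \approx 0.74431$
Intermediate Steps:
$k{\left(X \right)} = 0$ ($k{\left(X \right)} = \frac{0}{20 + 2 X} = 0$)
$\frac{40708 - 24491}{21788 + k{\left(\left(-1 + 0\right) 3 \right)}} = \frac{40708 - 24491}{21788 + 0} = \frac{16217}{21788}$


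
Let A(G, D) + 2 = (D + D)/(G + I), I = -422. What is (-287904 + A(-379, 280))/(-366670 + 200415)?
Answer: 230613266/133170255 ≈ 1.7317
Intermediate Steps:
A(G, D) = -2 + 2*D/(-422 + G) (A(G, D) = -2 + (D + D)/(G - 422) = -2 + (2*D)/(-422 + G) = -2 + 2*D/(-422 + G))
(-287904 + A(-379, 280))/(-366670 + 200415) = (-287904 + 2*(422 + 280 - 1*(-379))/(-422 - 379))/(-366670 + 200415) = (-287904 + 2*(422 + 280 + 379)/(-801))/(-166255) = (-287904 + 2*(-1/801)*1081)*(-1/166255) = (-287904 - 2162/801)*(-1/166255) = -230613266/801*(-1/166255) = 230613266/133170255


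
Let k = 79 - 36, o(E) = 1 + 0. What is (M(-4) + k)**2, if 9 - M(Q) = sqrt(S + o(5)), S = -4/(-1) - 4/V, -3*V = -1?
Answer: (52 - I*sqrt(7))**2 ≈ 2697.0 - 275.16*I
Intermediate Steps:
V = 1/3 (V = -1/3*(-1) = 1/3 ≈ 0.33333)
o(E) = 1
S = -8 (S = -4/(-1) - 4/1/3 = -4*(-1) - 4*3 = 4 - 12 = -8)
M(Q) = 9 - I*sqrt(7) (M(Q) = 9 - sqrt(-8 + 1) = 9 - sqrt(-7) = 9 - I*sqrt(7))
k = 43
(M(-4) + k)**2 = ((9 - I*sqrt(7)) + 43)**2 = (52 - I*sqrt(7))**2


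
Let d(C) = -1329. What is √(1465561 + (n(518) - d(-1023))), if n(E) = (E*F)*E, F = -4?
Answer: √393594 ≈ 627.37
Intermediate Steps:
n(E) = -4*E² (n(E) = (E*(-4))*E = (-4*E)*E = -4*E²)
√(1465561 + (n(518) - d(-1023))) = √(1465561 + (-4*518² - 1*(-1329))) = √(1465561 + (-4*268324 + 1329)) = √(1465561 + (-1073296 + 1329)) = √(1465561 - 1071967) = √393594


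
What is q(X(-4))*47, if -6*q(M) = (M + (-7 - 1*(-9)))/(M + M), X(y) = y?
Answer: -47/24 ≈ -1.9583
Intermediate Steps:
q(M) = -(2 + M)/(12*M) (q(M) = -(M + (-7 - 1*(-9)))/(6*(M + M)) = -(M + (-7 + 9))/(6*(2*M)) = -(M + 2)*1/(2*M)/6 = -(2 + M)*1/(2*M)/6 = -(2 + M)/(12*M))
q(X(-4))*47 = ((1/12)*(-2 - 1*(-4))/(-4))*47 = ((1/12)*(-¼)*(-2 + 4))*47 = ((1/12)*(-¼)*2)*47 = -1/24*47 = -47/24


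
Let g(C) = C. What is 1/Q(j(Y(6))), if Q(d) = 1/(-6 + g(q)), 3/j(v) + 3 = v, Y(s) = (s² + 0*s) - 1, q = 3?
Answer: -3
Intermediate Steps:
Y(s) = -1 + s² (Y(s) = (s² + 0) - 1 = s² - 1 = -1 + s²)
j(v) = 3/(-3 + v)
Q(d) = -⅓ (Q(d) = 1/(-6 + 3) = 1/(-3) = -⅓)
1/Q(j(Y(6))) = 1/(-⅓) = -3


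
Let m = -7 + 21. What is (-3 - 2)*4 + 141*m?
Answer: 1954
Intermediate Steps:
m = 14
(-3 - 2)*4 + 141*m = (-3 - 2)*4 + 141*14 = -5*4 + 1974 = -20 + 1974 = 1954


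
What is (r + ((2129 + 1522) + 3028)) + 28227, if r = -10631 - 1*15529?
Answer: 8746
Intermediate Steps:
r = -26160 (r = -10631 - 15529 = -26160)
(r + ((2129 + 1522) + 3028)) + 28227 = (-26160 + ((2129 + 1522) + 3028)) + 28227 = (-26160 + (3651 + 3028)) + 28227 = (-26160 + 6679) + 28227 = -19481 + 28227 = 8746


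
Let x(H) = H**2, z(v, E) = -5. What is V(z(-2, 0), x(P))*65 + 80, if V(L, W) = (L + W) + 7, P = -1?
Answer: 275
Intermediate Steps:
V(L, W) = 7 + L + W
V(z(-2, 0), x(P))*65 + 80 = (7 - 5 + (-1)**2)*65 + 80 = (7 - 5 + 1)*65 + 80 = 3*65 + 80 = 195 + 80 = 275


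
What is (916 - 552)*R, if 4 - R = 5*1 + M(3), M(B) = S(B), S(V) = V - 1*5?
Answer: 364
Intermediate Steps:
S(V) = -5 + V (S(V) = V - 5 = -5 + V)
M(B) = -5 + B
R = 1 (R = 4 - (5*1 + (-5 + 3)) = 4 - (5 - 2) = 4 - 1*3 = 4 - 3 = 1)
(916 - 552)*R = (916 - 552)*1 = 364*1 = 364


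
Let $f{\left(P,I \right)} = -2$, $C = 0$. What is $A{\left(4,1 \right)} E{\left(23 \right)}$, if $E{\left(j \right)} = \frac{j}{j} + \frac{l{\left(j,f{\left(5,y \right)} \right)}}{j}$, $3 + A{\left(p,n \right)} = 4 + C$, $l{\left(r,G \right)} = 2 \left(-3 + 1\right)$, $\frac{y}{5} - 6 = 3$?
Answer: $\frac{19}{23} \approx 0.82609$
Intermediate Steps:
$y = 45$ ($y = 30 + 5 \cdot 3 = 30 + 15 = 45$)
$l{\left(r,G \right)} = -4$ ($l{\left(r,G \right)} = 2 \left(-2\right) = -4$)
$A{\left(p,n \right)} = 1$ ($A{\left(p,n \right)} = -3 + \left(4 + 0\right) = -3 + 4 = 1$)
$E{\left(j \right)} = 1 - \frac{4}{j}$ ($E{\left(j \right)} = \frac{j}{j} - \frac{4}{j} = 1 - \frac{4}{j}$)
$A{\left(4,1 \right)} E{\left(23 \right)} = 1 \frac{-4 + 23}{23} = 1 \cdot \frac{1}{23} \cdot 19 = 1 \cdot \frac{19}{23} = \frac{19}{23}$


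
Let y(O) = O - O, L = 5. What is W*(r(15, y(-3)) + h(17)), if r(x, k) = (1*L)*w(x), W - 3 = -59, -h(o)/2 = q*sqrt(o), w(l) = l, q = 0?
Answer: -4200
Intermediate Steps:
y(O) = 0
h(o) = 0 (h(o) = -0*sqrt(o) = -2*0 = 0)
W = -56 (W = 3 - 59 = -56)
r(x, k) = 5*x (r(x, k) = (1*5)*x = 5*x)
W*(r(15, y(-3)) + h(17)) = -56*(5*15 + 0) = -56*(75 + 0) = -56*75 = -4200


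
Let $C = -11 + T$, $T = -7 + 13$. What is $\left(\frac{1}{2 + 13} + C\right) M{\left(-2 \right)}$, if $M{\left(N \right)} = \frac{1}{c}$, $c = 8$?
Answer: $- \frac{37}{60} \approx -0.61667$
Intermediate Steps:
$M{\left(N \right)} = \frac{1}{8}$
$T = 6$
$C = -5$ ($C = -11 + 6 = -5$)
$\left(\frac{1}{2 + 13} + C\right) M{\left(-2 \right)} = \left(\frac{1}{2 + 13} - 5\right) \frac{1}{8} = \left(\frac{1}{15} - 5\right) \frac{1}{8} = \left(- \frac{74}{15}\right) \frac{1}{8} = - \frac{37}{60}$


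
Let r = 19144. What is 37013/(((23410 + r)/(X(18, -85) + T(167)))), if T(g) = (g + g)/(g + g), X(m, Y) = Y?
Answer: -1554546/21277 ≈ -73.062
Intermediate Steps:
T(g) = 1 (T(g) = (2*g)/((2*g)) = (2*g)*(1/(2*g)) = 1)
37013/(((23410 + r)/(X(18, -85) + T(167)))) = 37013/(((23410 + 19144)/(-85 + 1))) = 37013/((42554/(-84))) = 37013/((42554*(-1/84))) = 37013/(-21277/42) = 37013*(-42/21277) = -1554546/21277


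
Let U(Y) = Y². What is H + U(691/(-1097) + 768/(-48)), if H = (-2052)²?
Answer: 5067531896985/1203409 ≈ 4.2110e+6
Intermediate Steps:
H = 4210704
H + U(691/(-1097) + 768/(-48)) = 4210704 + (691/(-1097) + 768/(-48))² = 4210704 + (691*(-1/1097) + 768*(-1/48))² = 4210704 + (-691/1097 - 16)² = 4210704 + (-18243/1097)² = 4210704 + 332807049/1203409 = 5067531896985/1203409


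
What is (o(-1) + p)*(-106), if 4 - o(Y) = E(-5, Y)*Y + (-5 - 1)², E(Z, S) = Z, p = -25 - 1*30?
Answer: 9752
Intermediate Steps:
p = -55 (p = -25 - 30 = -55)
o(Y) = -32 + 5*Y (o(Y) = 4 - (-5*Y + (-5 - 1)²) = 4 - (-5*Y + (-6)²) = 4 - (-5*Y + 36) = 4 - (36 - 5*Y) = 4 + (-36 + 5*Y) = -32 + 5*Y)
(o(-1) + p)*(-106) = ((-32 + 5*(-1)) - 55)*(-106) = ((-32 - 5) - 55)*(-106) = (-37 - 55)*(-106) = -92*(-106) = 9752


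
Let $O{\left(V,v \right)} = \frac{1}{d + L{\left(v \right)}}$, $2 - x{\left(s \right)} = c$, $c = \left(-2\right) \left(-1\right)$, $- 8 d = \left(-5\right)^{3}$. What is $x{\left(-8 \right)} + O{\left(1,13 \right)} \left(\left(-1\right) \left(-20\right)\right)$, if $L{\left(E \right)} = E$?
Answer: $\frac{160}{229} \approx 0.69869$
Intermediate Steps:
$d = \frac{125}{8}$ ($d = - \frac{\left(-5\right)^{3}}{8} = \left(- \frac{1}{8}\right) \left(-125\right) = \frac{125}{8} \approx 15.625$)
$c = 2$
$x{\left(s \right)} = 0$ ($x{\left(s \right)} = 2 - 2 = 0$)
$O{\left(V,v \right)} = \frac{1}{\frac{125}{8} + v}$
$x{\left(-8 \right)} + O{\left(1,13 \right)} \left(\left(-1\right) \left(-20\right)\right) = 0 + \frac{8}{125 + 8 \cdot 13} \left(\left(-1\right) \left(-20\right)\right) = 0 + \frac{8}{125 + 104} \cdot 20 = 0 + \frac{8}{229} \cdot 20 = 0 + \frac{160}{229} = \frac{160}{229}$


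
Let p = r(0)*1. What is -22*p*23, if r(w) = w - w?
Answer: 0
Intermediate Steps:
r(w) = 0
p = 0 (p = 0*1 = 0)
-22*p*23 = -22*0*23 = 0*23 = 0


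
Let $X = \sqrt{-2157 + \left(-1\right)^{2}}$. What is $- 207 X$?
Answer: $- 2898 i \sqrt{11} \approx - 9611.6 i$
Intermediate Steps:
$X = 14 i \sqrt{11}$ ($X = \sqrt{-2157 + 1} = \sqrt{-2156} = 14 i \sqrt{11} \approx 46.433 i$)
$- 207 X = - 207 \cdot 14 i \sqrt{11} = - 2898 i \sqrt{11}$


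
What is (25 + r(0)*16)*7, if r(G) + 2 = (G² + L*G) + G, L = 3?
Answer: -49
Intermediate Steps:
r(G) = -2 + G² + 4*G (r(G) = -2 + ((G² + 3*G) + G) = -2 + (G² + 4*G) = -2 + G² + 4*G)
(25 + r(0)*16)*7 = (25 + (-2 + 0² + 4*0)*16)*7 = (25 + (-2 + 0 + 0)*16)*7 = (25 - 2*16)*7 = (25 - 32)*7 = -7*7 = -49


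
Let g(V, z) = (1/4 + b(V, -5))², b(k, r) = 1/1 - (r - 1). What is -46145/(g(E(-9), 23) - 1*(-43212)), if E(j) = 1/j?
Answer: -738320/692233 ≈ -1.0666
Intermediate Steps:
b(k, r) = 2 - r (b(k, r) = 1 - (-1 + r) = 1 + (1 - r) = 2 - r)
g(V, z) = 841/16 (g(V, z) = (1/4 + (2 - 1*(-5)))² = (¼ + (2 + 5))² = (¼ + 7)² = (29/4)² = 841/16)
-46145/(g(E(-9), 23) - 1*(-43212)) = -46145/(841/16 - 1*(-43212)) = -46145/(841/16 + 43212) = -46145/692233/16 = -46145*16/692233 = -738320/692233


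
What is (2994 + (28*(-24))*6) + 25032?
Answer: 23994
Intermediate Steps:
(2994 + (28*(-24))*6) + 25032 = (2994 - 672*6) + 25032 = (2994 - 4032) + 25032 = -1038 + 25032 = 23994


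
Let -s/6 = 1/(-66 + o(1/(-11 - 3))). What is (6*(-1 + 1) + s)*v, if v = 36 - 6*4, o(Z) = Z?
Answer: 1008/925 ≈ 1.0897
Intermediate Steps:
v = 12 (v = 36 - 24 = 12)
s = 84/925 (s = -6/(-66 + 1/(-11 - 3)) = -6/(-66 + 1/(-14)) = -6/(-66 - 1/14) = -6/(-925/14) = -6*(-14/925) = 84/925 ≈ 0.090811)
(6*(-1 + 1) + s)*v = (6*(-1 + 1) + 84/925)*12 = (6*0 + 84/925)*12 = (0 + 84/925)*12 = (84/925)*12 = 1008/925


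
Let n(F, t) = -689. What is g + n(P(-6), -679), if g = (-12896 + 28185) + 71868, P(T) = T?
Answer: 86468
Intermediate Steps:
g = 87157 (g = 15289 + 71868 = 87157)
g + n(P(-6), -679) = 87157 - 689 = 86468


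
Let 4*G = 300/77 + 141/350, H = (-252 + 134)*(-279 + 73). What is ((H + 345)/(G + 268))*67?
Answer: 285808600/46559 ≈ 6138.6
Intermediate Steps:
H = 24308 (H = -118*(-206) = 24308)
G = 16551/15400 (G = (300/77 + 141/350)/4 = (¼)*(16551/3850) = 16551/15400 ≈ 1.0747)
((H + 345)/(G + 268))*67 = ((24308 + 345)/(16551/15400 + 268))*67 = (24653/(4143751/15400))*67 = (24653*(15400/4143751))*67 = (4265800/46559)*67 = 285808600/46559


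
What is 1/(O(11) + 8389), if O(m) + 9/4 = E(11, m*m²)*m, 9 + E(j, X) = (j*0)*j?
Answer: 4/33151 ≈ 0.00012066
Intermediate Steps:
E(j, X) = -9 (E(j, X) = -9 + (j*0)*j = -9 + 0*j = -9 + 0 = -9)
O(m) = -9/4 - 9*m
1/(O(11) + 8389) = 1/((-9/4 - 9*11) + 8389) = 1/((-9/4 - 99) + 8389) = 1/(-405/4 + 8389) = 1/(33151/4) = 4/33151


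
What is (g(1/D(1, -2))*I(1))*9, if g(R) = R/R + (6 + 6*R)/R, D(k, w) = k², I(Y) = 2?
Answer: 234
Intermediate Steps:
g(R) = 1 + (6 + 6*R)/R
(g(1/D(1, -2))*I(1))*9 = ((7 + 6/(1/(1²)))*2)*9 = ((7 + 6/(1/1))*2)*9 = ((7 + 6/1)*2)*9 = ((7 + 6*1)*2)*9 = ((7 + 6)*2)*9 = (13*2)*9 = 26*9 = 234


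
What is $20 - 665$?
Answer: $-645$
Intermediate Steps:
$20 - 665 = -645$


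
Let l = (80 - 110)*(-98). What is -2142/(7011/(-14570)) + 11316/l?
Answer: 850311297/190855 ≈ 4455.3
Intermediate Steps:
l = 2940 (l = -30*(-98) = 2940)
-2142/(7011/(-14570)) + 11316/l = -2142/(7011/(-14570)) + 11316/2940 = -2142/(7011*(-1/14570)) + 11316*(1/2940) = -2142/(-7011/14570) + 943/245 = -2142*(-14570/7011) + 943/245 = 3467660/779 + 943/245 = 850311297/190855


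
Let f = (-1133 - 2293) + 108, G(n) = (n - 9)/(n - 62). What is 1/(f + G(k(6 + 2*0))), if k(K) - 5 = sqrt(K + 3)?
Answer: -54/179171 ≈ -0.00030139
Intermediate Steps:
k(K) = 5 + sqrt(3 + K) (k(K) = 5 + sqrt(K + 3) = 5 + sqrt(3 + K))
G(n) = (-9 + n)/(-62 + n)
f = -3318 (f = -3426 + 108 = -3318)
1/(f + G(k(6 + 2*0))) = 1/(-3318 + (-9 + (5 + sqrt(3 + (6 + 2*0))))/(-62 + (5 + sqrt(3 + (6 + 2*0))))) = 1/(-3318 + (-9 + (5 + sqrt(3 + (6 + 0))))/(-62 + (5 + sqrt(3 + (6 + 0))))) = 1/(-3318 + (-9 + (5 + sqrt(3 + 6)))/(-62 + (5 + sqrt(3 + 6)))) = 1/(-3318 + (-9 + (5 + sqrt(9)))/(-62 + (5 + sqrt(9)))) = 1/(-3318 + (-9 + (5 + 3))/(-62 + (5 + 3))) = 1/(-3318 + (-9 + 8)/(-62 + 8)) = 1/(-3318 - 1/(-54)) = 1/(-3318 - 1/54*(-1)) = 1/(-3318 + 1/54) = 1/(-179171/54) = -54/179171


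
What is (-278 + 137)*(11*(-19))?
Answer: 29469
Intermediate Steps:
(-278 + 137)*(11*(-19)) = -141*(-209) = 29469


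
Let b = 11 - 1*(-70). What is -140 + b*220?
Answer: 17680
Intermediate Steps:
b = 81 (b = 11 + 70 = 81)
-140 + b*220 = -140 + 81*220 = -140 + 17820 = 17680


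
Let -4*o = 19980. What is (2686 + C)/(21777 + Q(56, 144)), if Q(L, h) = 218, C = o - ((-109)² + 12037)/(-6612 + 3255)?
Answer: -1545479/14767443 ≈ -0.10465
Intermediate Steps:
o = -4995 (o = -¼*19980 = -4995)
C = -16744297/3357 (C = -4995 - ((-109)² + 12037)/(-6612 + 3255) = -4995 - (11881 + 12037)/(-3357) = -4995 - 23918*(-1)/3357 = -4995 - 1*(-23918/3357) = -4995 + 23918/3357 = -16744297/3357 ≈ -4987.9)
(2686 + C)/(21777 + Q(56, 144)) = (2686 - 16744297/3357)/(21777 + 218) = -7727395/3357/21995 = -7727395/3357*1/21995 = -1545479/14767443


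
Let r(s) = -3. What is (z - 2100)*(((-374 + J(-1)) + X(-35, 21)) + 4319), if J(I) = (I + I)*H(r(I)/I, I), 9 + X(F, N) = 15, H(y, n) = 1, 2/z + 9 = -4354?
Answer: -36181930598/4363 ≈ -8.2929e+6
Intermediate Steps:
z = -2/4363 (z = 2/(-9 - 4354) = 2/(-4363) = 2*(-1/4363) = -2/4363 ≈ -0.00045840)
X(F, N) = 6 (X(F, N) = -9 + 15 = 6)
J(I) = 2*I (J(I) = (I + I)*1 = (2*I)*1 = 2*I)
(z - 2100)*(((-374 + J(-1)) + X(-35, 21)) + 4319) = (-2/4363 - 2100)*(((-374 + 2*(-1)) + 6) + 4319) = -9162302*(((-374 - 2) + 6) + 4319)/4363 = -9162302*((-376 + 6) + 4319)/4363 = -9162302*(-370 + 4319)/4363 = -9162302/4363*3949 = -36181930598/4363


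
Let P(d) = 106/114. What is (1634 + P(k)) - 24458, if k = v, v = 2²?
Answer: -1300915/57 ≈ -22823.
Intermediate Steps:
v = 4
k = 4
P(d) = 53/57 (P(d) = 106*(1/114) = 53/57)
(1634 + P(k)) - 24458 = (1634 + 53/57) - 24458 = 93191/57 - 24458 = -1300915/57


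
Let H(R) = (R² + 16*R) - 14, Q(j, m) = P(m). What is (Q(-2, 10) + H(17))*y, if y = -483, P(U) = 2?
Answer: -265167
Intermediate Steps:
Q(j, m) = 2
H(R) = -14 + R² + 16*R
(Q(-2, 10) + H(17))*y = (2 + (-14 + 17² + 16*17))*(-483) = (2 + (-14 + 289 + 272))*(-483) = (2 + 547)*(-483) = 549*(-483) = -265167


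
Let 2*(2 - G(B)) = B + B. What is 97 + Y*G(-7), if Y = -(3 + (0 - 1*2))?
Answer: 88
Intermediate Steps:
Y = -1 (Y = -(3 + (0 - 2)) = -(3 - 2) = -1*1 = -1)
G(B) = 2 - B (G(B) = 2 - (B + B)/2 = 2 - B)
97 + Y*G(-7) = 97 - (2 - 1*(-7)) = 97 - (2 + 7) = 97 - 1*9 = 97 - 9 = 88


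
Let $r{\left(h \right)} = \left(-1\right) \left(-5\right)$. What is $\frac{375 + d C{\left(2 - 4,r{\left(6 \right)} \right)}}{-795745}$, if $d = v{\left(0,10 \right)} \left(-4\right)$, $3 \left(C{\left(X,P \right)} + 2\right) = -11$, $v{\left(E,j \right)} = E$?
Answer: $- \frac{75}{159149} \approx -0.00047126$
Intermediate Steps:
$r{\left(h \right)} = 5$
$C{\left(X,P \right)} = - \frac{17}{3}$ ($C{\left(X,P \right)} = -2 + \frac{1}{3} \left(-11\right) = -2 - \frac{11}{3} = - \frac{17}{3}$)
$d = 0$ ($d = 0 \left(-4\right) = 0$)
$\frac{375 + d C{\left(2 - 4,r{\left(6 \right)} \right)}}{-795745} = \frac{375 + 0 \left(- \frac{17}{3}\right)}{-795745} = \left(375 + 0\right) \left(- \frac{1}{795745}\right) = 375 \left(- \frac{1}{795745}\right) = - \frac{75}{159149}$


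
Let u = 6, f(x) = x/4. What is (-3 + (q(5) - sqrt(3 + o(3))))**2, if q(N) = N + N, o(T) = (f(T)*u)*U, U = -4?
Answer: (7 - I*sqrt(15))**2 ≈ 34.0 - 54.222*I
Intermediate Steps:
f(x) = x/4 (f(x) = x*(1/4) = x/4)
o(T) = -6*T (o(T) = ((T/4)*6)*(-4) = (3*T/2)*(-4) = -6*T)
q(N) = 2*N
(-3 + (q(5) - sqrt(3 + o(3))))**2 = (-3 + (2*5 - sqrt(3 - 6*3)))**2 = (-3 + (10 - sqrt(3 - 18)))**2 = (-3 + (10 - sqrt(-15)))**2 = (-3 + (10 - I*sqrt(15)))**2 = (7 - I*sqrt(15))**2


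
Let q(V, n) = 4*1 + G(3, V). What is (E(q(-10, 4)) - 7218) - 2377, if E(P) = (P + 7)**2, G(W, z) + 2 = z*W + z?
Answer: -8634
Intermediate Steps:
G(W, z) = -2 + z + W*z (G(W, z) = -2 + (z*W + z) = -2 + (W*z + z) = -2 + (z + W*z) = -2 + z + W*z)
q(V, n) = 2 + 4*V (q(V, n) = 4*1 + (-2 + V + 3*V) = 4 + (-2 + 4*V) = 2 + 4*V)
E(P) = (7 + P)**2
(E(q(-10, 4)) - 7218) - 2377 = ((7 + (2 + 4*(-10)))**2 - 7218) - 2377 = ((7 + (2 - 40))**2 - 7218) - 2377 = ((7 - 38)**2 - 7218) - 2377 = ((-31)**2 - 7218) - 2377 = (961 - 7218) - 2377 = -6257 - 2377 = -8634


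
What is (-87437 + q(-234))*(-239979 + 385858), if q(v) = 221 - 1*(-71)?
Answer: -12712625455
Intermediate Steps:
q(v) = 292 (q(v) = 221 + 71 = 292)
(-87437 + q(-234))*(-239979 + 385858) = (-87437 + 292)*(-239979 + 385858) = -87145*145879 = -12712625455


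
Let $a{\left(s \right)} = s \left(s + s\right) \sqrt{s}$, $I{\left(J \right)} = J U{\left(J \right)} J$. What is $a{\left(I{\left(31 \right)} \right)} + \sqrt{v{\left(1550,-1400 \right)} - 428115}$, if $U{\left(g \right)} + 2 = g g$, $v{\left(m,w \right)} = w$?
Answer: $52659372441662 \sqrt{959} + i \sqrt{429515} \approx 1.6307 \cdot 10^{15} + 655.37 i$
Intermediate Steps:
$U{\left(g \right)} = -2 + g^{2}$ ($U{\left(g \right)} = -2 + g g = -2 + g^{2}$)
$I{\left(J \right)} = J^{2} \left(-2 + J^{2}\right)$ ($I{\left(J \right)} = J \left(-2 + J^{2}\right) J = J^{2} \left(-2 + J^{2}\right)$)
$a{\left(s \right)} = 2 s^{\frac{5}{2}}$ ($a{\left(s \right)} = s 2 s \sqrt{s} = 2 s^{2} \sqrt{s} = 2 s^{\frac{5}{2}}$)
$a{\left(I{\left(31 \right)} \right)} + \sqrt{v{\left(1550,-1400 \right)} - 428115} = 2 \left(31^{2} \left(-2 + 31^{2}\right)\right)^{\frac{5}{2}} + \sqrt{-1400 - 428115} = 2 \left(961 \left(-2 + 961\right)\right)^{\frac{5}{2}} + \sqrt{-429515} = 2 \left(961 \cdot 959\right)^{\frac{5}{2}} + i \sqrt{429515} = 2 \cdot 921599^{\frac{5}{2}} + i \sqrt{429515} = 2 \cdot 26329686220831 \sqrt{959} + i \sqrt{429515} = 52659372441662 \sqrt{959} + i \sqrt{429515}$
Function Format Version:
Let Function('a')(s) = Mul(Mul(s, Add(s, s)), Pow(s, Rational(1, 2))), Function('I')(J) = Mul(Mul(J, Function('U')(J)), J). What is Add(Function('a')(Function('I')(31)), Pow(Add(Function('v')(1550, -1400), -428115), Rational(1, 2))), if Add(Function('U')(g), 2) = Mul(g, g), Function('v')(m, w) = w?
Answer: Add(Mul(52659372441662, Pow(959, Rational(1, 2))), Mul(I, Pow(429515, Rational(1, 2)))) ≈ Add(1.6307e+15, Mul(655.37, I))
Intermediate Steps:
Function('U')(g) = Add(-2, Pow(g, 2)) (Function('U')(g) = Add(-2, Mul(g, g)) = Add(-2, Pow(g, 2)))
Function('I')(J) = Mul(Pow(J, 2), Add(-2, Pow(J, 2))) (Function('I')(J) = Mul(Mul(J, Add(-2, Pow(J, 2))), J) = Mul(Pow(J, 2), Add(-2, Pow(J, 2))))
Function('a')(s) = Mul(2, Pow(s, Rational(5, 2))) (Function('a')(s) = Mul(Mul(s, Mul(2, s)), Pow(s, Rational(1, 2))) = Mul(Mul(2, Pow(s, 2)), Pow(s, Rational(1, 2))) = Mul(2, Pow(s, Rational(5, 2))))
Add(Function('a')(Function('I')(31)), Pow(Add(Function('v')(1550, -1400), -428115), Rational(1, 2))) = Add(Mul(2, Pow(Mul(Pow(31, 2), Add(-2, Pow(31, 2))), Rational(5, 2))), Pow(Add(-1400, -428115), Rational(1, 2))) = Add(Mul(2, Pow(Mul(961, Add(-2, 961)), Rational(5, 2))), Pow(-429515, Rational(1, 2))) = Add(Mul(2, Pow(Mul(961, 959), Rational(5, 2))), Mul(I, Pow(429515, Rational(1, 2)))) = Add(Mul(2, Pow(921599, Rational(5, 2))), Mul(I, Pow(429515, Rational(1, 2)))) = Add(Mul(2, Mul(26329686220831, Pow(959, Rational(1, 2)))), Mul(I, Pow(429515, Rational(1, 2)))) = Add(Mul(52659372441662, Pow(959, Rational(1, 2))), Mul(I, Pow(429515, Rational(1, 2))))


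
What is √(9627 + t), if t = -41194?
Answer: I*√31567 ≈ 177.67*I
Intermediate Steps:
√(9627 + t) = √(9627 - 41194) = √(-31567) = I*√31567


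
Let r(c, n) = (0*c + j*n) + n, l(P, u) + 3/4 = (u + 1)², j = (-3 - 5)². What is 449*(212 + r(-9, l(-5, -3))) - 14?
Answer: 760101/4 ≈ 1.9003e+5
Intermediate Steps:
j = 64 (j = (-8)² = 64)
l(P, u) = -¾ + (1 + u)² (l(P, u) = -¾ + (u + 1)² = -¾ + (1 + u)²)
r(c, n) = 65*n (r(c, n) = (0*c + 64*n) + n = (0 + 64*n) + n = 64*n + n = 65*n)
449*(212 + r(-9, l(-5, -3))) - 14 = 449*(212 + 65*(-¾ + (1 - 3)²)) - 14 = 449*(212 + 65*(-¾ + (-2)²)) - 14 = 449*(212 + 65*(-¾ + 4)) - 14 = 449*(212 + 65*(13/4)) - 14 = 449*(212 + 845/4) - 14 = 449*(1693/4) - 14 = 760157/4 - 14 = 760101/4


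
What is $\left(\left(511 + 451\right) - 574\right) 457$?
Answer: $177316$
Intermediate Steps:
$\left(\left(511 + 451\right) - 574\right) 457 = \left(962 - 574\right) 457 = 388 \cdot 457 = 177316$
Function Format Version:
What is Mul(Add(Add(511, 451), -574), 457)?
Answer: 177316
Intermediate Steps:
Mul(Add(Add(511, 451), -574), 457) = Mul(Add(962, -574), 457) = Mul(388, 457) = 177316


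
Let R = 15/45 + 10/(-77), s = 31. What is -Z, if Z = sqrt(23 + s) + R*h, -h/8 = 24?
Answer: 3008/77 - 3*sqrt(6) ≈ 31.716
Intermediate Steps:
h = -192 (h = -8*24 = -192)
R = 47/231 (R = 15*(1/45) + 10*(-1/77) = 1/3 - 10/77 = 47/231 ≈ 0.20346)
Z = -3008/77 + 3*sqrt(6) (Z = sqrt(23 + 31) + (47/231)*(-192) = sqrt(54) - 3008/77 = 3*sqrt(6) - 3008/77 = -3008/77 + 3*sqrt(6) ≈ -31.716)
-Z = -(-3008/77 + 3*sqrt(6)) = 3008/77 - 3*sqrt(6)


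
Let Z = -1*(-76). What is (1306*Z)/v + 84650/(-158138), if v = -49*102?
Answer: -4029806507/197593431 ≈ -20.394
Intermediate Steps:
v = -4998
Z = 76
(1306*Z)/v + 84650/(-158138) = (1306*76)/(-4998) + 84650/(-158138) = 99256*(-1/4998) + 84650*(-1/158138) = -49628/2499 - 42325/79069 = -4029806507/197593431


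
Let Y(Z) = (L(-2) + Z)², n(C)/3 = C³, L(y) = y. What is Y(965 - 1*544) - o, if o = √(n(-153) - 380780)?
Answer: 175561 - I*√11125511 ≈ 1.7556e+5 - 3335.5*I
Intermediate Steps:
n(C) = 3*C³
o = I*√11125511 (o = √(3*(-153)³ - 380780) = √(3*(-3581577) - 380780) = √(-10744731 - 380780) = √(-11125511) = I*√11125511 ≈ 3335.5*I)
Y(Z) = (-2 + Z)²
Y(965 - 1*544) - o = (-2 + (965 - 1*544))² - I*√11125511 = (-2 + (965 - 544))² - I*√11125511 = (-2 + 421)² - I*√11125511 = 419² - I*√11125511 = 175561 - I*√11125511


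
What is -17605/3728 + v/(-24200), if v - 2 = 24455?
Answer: -64652087/11277200 ≈ -5.7330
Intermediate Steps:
v = 24457 (v = 2 + 24455 = 24457)
-17605/3728 + v/(-24200) = -17605/3728 + 24457/(-24200) = -17605*1/3728 + 24457*(-1/24200) = -17605/3728 - 24457/24200 = -64652087/11277200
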